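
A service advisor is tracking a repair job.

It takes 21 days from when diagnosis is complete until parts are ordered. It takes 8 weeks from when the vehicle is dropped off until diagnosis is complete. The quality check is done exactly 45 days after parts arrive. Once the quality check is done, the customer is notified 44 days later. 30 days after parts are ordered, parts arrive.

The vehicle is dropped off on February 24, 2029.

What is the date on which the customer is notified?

September 8, 2029

The vehicle is dropped off: Feb 24, 2029.
Diagnosis is complete: Feb 24, 2029 + 8 weeks = Apr 21, 2029.
Parts are ordered: Apr 21, 2029 + 21 days = May 12, 2029.
Parts arrive: May 12, 2029 + 30 days = Jun 11, 2029.
The quality check is done: Jun 11, 2029 + 45 days = Jul 26, 2029.
The customer is notified: Jul 26, 2029 + 44 days = Sep 8, 2029.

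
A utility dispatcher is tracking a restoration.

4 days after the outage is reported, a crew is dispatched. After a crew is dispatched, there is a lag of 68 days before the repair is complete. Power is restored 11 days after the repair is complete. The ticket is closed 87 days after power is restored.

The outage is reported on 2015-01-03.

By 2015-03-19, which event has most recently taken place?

The repair is complete

The outage is reported: Jan 3, 2015.
A crew is dispatched: Jan 3, 2015 + 4 days = Jan 7, 2015.
The repair is complete: Jan 7, 2015 + 68 days = Mar 16, 2015.
Power is restored: Mar 16, 2015 + 11 days = Mar 27, 2015.
The ticket is closed: Mar 27, 2015 + 87 days = Jun 22, 2015.
Mar 19, 2015 falls between when the repair is complete (Mar 16, 2015) and when power is restored (Mar 27, 2015).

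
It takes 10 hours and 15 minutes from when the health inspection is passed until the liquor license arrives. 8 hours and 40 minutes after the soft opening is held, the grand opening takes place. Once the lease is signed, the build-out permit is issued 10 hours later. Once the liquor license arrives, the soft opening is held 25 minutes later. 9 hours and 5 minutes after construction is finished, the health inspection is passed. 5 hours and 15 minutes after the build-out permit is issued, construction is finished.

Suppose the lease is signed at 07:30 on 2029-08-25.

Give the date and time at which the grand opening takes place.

The lease is signed: 07:30 Aug 25, 2029.
The build-out permit is issued: 07:30 Aug 25, 2029 + 10h = 17:30 Aug 25, 2029.
Construction is finished: 17:30 Aug 25, 2029 + 5h15m = 22:45 Aug 25, 2029.
The health inspection is passed: 22:45 Aug 25, 2029 + 9h05m = 07:50 Aug 26, 2029.
The liquor license arrives: 07:50 Aug 26, 2029 + 10h15m = 18:05 Aug 26, 2029.
The soft opening is held: 18:05 Aug 26, 2029 + 25m = 18:30 Aug 26, 2029.
The grand opening takes place: 18:30 Aug 26, 2029 + 8h40m = 03:10 Aug 27, 2029.

03:10 on 2029-08-27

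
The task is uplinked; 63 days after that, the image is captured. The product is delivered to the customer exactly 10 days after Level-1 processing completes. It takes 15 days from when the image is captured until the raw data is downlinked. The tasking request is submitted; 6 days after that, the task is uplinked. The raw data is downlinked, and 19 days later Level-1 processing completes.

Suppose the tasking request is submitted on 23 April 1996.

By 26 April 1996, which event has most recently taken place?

The tasking request is submitted: Apr 23, 1996.
The task is uplinked: Apr 23, 1996 + 6 days = Apr 29, 1996.
The image is captured: Apr 29, 1996 + 63 days = Jul 1, 1996.
The raw data is downlinked: Jul 1, 1996 + 15 days = Jul 16, 1996.
Level-1 processing completes: Jul 16, 1996 + 19 days = Aug 4, 1996.
The product is delivered to the customer: Aug 4, 1996 + 10 days = Aug 14, 1996.
Apr 26, 1996 falls between when the tasking request is submitted (Apr 23, 1996) and when the task is uplinked (Apr 29, 1996).

The tasking request is submitted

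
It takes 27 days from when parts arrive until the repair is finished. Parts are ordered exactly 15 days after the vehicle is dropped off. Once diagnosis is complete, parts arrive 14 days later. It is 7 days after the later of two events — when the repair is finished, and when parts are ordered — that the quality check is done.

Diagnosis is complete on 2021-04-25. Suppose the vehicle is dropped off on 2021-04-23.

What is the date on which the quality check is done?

2021-06-12

Diagnosis is complete: Apr 25, 2021.
Parts arrive: Apr 25, 2021 + 14 days = May 9, 2021.
The repair is finished: May 9, 2021 + 27 days = Jun 5, 2021.
The vehicle is dropped off: Apr 23, 2021.
Parts are ordered: Apr 23, 2021 + 15 days = May 8, 2021.
Both prerequisites met — the repair is finished (Jun 5, 2021), parts are ordered (May 8, 2021); the later is Jun 5, 2021.
The quality check is done: Jun 5, 2021 + 7 days = Jun 12, 2021.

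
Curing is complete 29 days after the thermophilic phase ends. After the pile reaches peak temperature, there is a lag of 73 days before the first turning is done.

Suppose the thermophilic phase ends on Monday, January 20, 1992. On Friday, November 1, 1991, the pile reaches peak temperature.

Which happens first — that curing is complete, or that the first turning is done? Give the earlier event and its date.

The first turning is done — Monday, January 13, 1992

The thermophilic phase ends: Jan 20, 1992.
Curing is complete: Jan 20, 1992 + 29 days = Feb 18, 1992.
The pile reaches peak temperature: Nov 1, 1991.
The first turning is done: Nov 1, 1991 + 73 days = Jan 13, 1992.
Comparing: curing is complete on Feb 18, 1992 vs the first turning is done on Jan 13, 1992. Earlier: the first turning is done.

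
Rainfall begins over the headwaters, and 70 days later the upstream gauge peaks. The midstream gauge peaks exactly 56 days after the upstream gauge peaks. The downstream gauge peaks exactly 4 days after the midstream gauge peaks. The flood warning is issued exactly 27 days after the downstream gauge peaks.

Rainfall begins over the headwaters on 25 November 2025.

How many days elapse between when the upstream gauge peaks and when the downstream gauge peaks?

Causal path: the upstream gauge peaks → the midstream gauge peaks → the downstream gauge peaks.
Total delay along the path: 56 + 4 = 60 days.

60 days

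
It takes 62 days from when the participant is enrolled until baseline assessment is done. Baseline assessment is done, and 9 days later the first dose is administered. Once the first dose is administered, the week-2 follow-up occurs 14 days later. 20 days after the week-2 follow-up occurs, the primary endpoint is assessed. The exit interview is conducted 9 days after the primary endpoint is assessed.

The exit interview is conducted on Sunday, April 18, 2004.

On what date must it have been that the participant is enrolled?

The exit interview is conducted: Apr 18, 2004.
The primary endpoint is assessed: Apr 18, 2004 − 9 days = Apr 9, 2004.
The week-2 follow-up occurs: Apr 9, 2004 − 20 days = Mar 20, 2004.
The first dose is administered: Mar 20, 2004 − 14 days = Mar 6, 2004.
Baseline assessment is done: Mar 6, 2004 − 9 days = Feb 26, 2004.
The participant is enrolled: Feb 26, 2004 − 62 days = Dec 26, 2003.

Friday, December 26, 2003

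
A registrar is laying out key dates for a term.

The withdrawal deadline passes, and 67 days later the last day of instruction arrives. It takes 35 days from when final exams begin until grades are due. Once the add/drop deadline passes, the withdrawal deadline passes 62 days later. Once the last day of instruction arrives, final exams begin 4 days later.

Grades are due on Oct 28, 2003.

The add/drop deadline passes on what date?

May 13, 2003

Grades are due: Oct 28, 2003.
Final exams begin: Oct 28, 2003 − 35 days = Sep 23, 2003.
The last day of instruction arrives: Sep 23, 2003 − 4 days = Sep 19, 2003.
The withdrawal deadline passes: Sep 19, 2003 − 67 days = Jul 14, 2003.
The add/drop deadline passes: Jul 14, 2003 − 62 days = May 13, 2003.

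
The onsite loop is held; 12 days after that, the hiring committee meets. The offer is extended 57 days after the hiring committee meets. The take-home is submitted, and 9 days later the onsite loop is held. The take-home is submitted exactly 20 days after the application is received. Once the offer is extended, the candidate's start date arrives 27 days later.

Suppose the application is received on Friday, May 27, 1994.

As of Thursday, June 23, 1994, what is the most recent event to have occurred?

The application is received: May 27, 1994.
The take-home is submitted: May 27, 1994 + 20 days = Jun 16, 1994.
The onsite loop is held: Jun 16, 1994 + 9 days = Jun 25, 1994.
The hiring committee meets: Jun 25, 1994 + 12 days = Jul 7, 1994.
The offer is extended: Jul 7, 1994 + 57 days = Sep 2, 1994.
The candidate's start date arrives: Sep 2, 1994 + 27 days = Sep 29, 1994.
Jun 23, 1994 falls between when the take-home is submitted (Jun 16, 1994) and when the onsite loop is held (Jun 25, 1994).

The take-home is submitted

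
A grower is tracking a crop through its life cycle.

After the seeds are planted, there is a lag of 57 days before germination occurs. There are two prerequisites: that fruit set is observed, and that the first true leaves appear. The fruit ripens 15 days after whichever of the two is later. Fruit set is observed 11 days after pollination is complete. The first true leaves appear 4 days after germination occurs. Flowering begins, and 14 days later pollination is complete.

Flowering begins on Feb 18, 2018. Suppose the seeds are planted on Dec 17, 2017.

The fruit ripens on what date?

Flowering begins: Feb 18, 2018.
Pollination is complete: Feb 18, 2018 + 14 days = Mar 4, 2018.
Fruit set is observed: Mar 4, 2018 + 11 days = Mar 15, 2018.
The seeds are planted: Dec 17, 2017.
Germination occurs: Dec 17, 2017 + 57 days = Feb 12, 2018.
The first true leaves appear: Feb 12, 2018 + 4 days = Feb 16, 2018.
Both prerequisites met — fruit set is observed (Mar 15, 2018), the first true leaves appear (Feb 16, 2018); the later is Mar 15, 2018.
The fruit ripens: Mar 15, 2018 + 15 days = Mar 30, 2018.

Mar 30, 2018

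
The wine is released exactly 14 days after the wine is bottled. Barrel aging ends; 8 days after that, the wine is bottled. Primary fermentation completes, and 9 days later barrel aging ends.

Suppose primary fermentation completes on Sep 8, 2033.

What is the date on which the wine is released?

Oct 9, 2033

Primary fermentation completes: Sep 8, 2033.
Barrel aging ends: Sep 8, 2033 + 9 days = Sep 17, 2033.
The wine is bottled: Sep 17, 2033 + 8 days = Sep 25, 2033.
The wine is released: Sep 25, 2033 + 14 days = Oct 9, 2033.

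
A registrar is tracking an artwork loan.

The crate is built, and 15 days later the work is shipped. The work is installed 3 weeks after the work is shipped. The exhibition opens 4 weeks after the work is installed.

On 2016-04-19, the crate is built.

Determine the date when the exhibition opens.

The crate is built: Apr 19, 2016.
The work is shipped: Apr 19, 2016 + 15 days = May 4, 2016.
The work is installed: May 4, 2016 + 3 weeks = May 25, 2016.
The exhibition opens: May 25, 2016 + 4 weeks = Jun 22, 2016.

2016-06-22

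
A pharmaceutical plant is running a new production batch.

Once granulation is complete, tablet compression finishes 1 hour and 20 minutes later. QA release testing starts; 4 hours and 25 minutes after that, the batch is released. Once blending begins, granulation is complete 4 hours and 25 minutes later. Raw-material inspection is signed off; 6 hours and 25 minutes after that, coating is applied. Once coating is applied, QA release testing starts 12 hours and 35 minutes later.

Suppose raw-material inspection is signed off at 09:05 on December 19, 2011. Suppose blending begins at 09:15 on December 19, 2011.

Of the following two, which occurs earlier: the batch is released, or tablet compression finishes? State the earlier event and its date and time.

Raw-material inspection is signed off: 09:05 Dec 19, 2011.
Coating is applied: 09:05 Dec 19, 2011 + 6h25m = 15:30 Dec 19, 2011.
QA release testing starts: 15:30 Dec 19, 2011 + 12h35m = 04:05 Dec 20, 2011.
The batch is released: 04:05 Dec 20, 2011 + 4h25m = 08:30 Dec 20, 2011.
Blending begins: 09:15 Dec 19, 2011.
Granulation is complete: 09:15 Dec 19, 2011 + 4h25m = 13:40 Dec 19, 2011.
Tablet compression finishes: 13:40 Dec 19, 2011 + 1h20m = 15:00 Dec 19, 2011.
Comparing: the batch is released at 08:30 Dec 20, 2011 vs tablet compression finishes at 15:00 Dec 19, 2011. Earlier: tablet compression finishes.

Tablet compression finishes — 15:00 on December 19, 2011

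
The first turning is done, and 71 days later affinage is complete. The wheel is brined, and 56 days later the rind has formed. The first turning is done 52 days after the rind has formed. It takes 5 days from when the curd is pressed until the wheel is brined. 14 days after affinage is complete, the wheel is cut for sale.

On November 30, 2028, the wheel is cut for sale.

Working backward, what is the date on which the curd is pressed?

The wheel is cut for sale: Nov 30, 2028.
Affinage is complete: Nov 30, 2028 − 14 days = Nov 16, 2028.
The first turning is done: Nov 16, 2028 − 71 days = Sep 6, 2028.
The rind has formed: Sep 6, 2028 − 52 days = Jul 16, 2028.
The wheel is brined: Jul 16, 2028 − 56 days = May 21, 2028.
The curd is pressed: May 21, 2028 − 5 days = May 16, 2028.

May 16, 2028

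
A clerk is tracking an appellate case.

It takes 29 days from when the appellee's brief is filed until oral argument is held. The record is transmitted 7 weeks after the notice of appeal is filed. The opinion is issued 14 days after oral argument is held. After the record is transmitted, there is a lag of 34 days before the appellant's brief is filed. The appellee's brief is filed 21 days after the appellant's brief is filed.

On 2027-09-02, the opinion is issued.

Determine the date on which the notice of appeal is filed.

2027-04-08

The opinion is issued: Sep 2, 2027.
Oral argument is held: Sep 2, 2027 − 14 days = Aug 19, 2027.
The appellee's brief is filed: Aug 19, 2027 − 29 days = Jul 21, 2027.
The appellant's brief is filed: Jul 21, 2027 − 21 days = Jun 30, 2027.
The record is transmitted: Jun 30, 2027 − 34 days = May 27, 2027.
The notice of appeal is filed: May 27, 2027 − 7 weeks = Apr 8, 2027.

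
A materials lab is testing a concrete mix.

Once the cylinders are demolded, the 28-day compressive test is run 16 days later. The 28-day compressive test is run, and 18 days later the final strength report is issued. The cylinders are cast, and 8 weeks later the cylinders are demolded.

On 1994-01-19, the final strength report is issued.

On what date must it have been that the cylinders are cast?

1993-10-21

The final strength report is issued: Jan 19, 1994.
The 28-day compressive test is run: Jan 19, 1994 − 18 days = Jan 1, 1994.
The cylinders are demolded: Jan 1, 1994 − 16 days = Dec 16, 1993.
The cylinders are cast: Dec 16, 1993 − 8 weeks = Oct 21, 1993.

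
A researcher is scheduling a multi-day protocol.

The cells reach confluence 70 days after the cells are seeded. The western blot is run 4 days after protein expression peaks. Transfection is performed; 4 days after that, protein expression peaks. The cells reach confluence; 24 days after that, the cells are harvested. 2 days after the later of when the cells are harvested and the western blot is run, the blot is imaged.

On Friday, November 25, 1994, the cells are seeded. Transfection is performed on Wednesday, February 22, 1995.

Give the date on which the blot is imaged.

The cells are seeded: Nov 25, 1994.
The cells reach confluence: Nov 25, 1994 + 70 days = Feb 3, 1995.
The cells are harvested: Feb 3, 1995 + 24 days = Feb 27, 1995.
Transfection is performed: Feb 22, 1995.
Protein expression peaks: Feb 22, 1995 + 4 days = Feb 26, 1995.
The western blot is run: Feb 26, 1995 + 4 days = Mar 2, 1995.
Both prerequisites met — the cells are harvested (Feb 27, 1995), the western blot is run (Mar 2, 1995); the later is Mar 2, 1995.
The blot is imaged: Mar 2, 1995 + 2 days = Mar 4, 1995.

Saturday, March 4, 1995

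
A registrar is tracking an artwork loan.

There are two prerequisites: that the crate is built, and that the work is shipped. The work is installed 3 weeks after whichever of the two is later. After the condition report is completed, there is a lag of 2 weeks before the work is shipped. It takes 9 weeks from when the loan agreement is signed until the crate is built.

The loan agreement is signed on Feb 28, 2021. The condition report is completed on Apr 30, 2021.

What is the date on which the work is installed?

The loan agreement is signed: Feb 28, 2021.
The crate is built: Feb 28, 2021 + 9 weeks = May 2, 2021.
The condition report is completed: Apr 30, 2021.
The work is shipped: Apr 30, 2021 + 2 weeks = May 14, 2021.
Both prerequisites met — the crate is built (May 2, 2021), the work is shipped (May 14, 2021); the later is May 14, 2021.
The work is installed: May 14, 2021 + 3 weeks = Jun 4, 2021.

Jun 4, 2021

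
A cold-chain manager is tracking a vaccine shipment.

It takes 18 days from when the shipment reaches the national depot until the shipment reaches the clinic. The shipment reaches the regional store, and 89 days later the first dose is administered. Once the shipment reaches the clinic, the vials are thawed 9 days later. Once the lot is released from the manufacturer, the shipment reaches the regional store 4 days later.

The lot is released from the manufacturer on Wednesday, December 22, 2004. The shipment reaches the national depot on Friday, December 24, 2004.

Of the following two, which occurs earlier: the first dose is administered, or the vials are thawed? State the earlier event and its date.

The lot is released from the manufacturer: Dec 22, 2004.
The shipment reaches the regional store: Dec 22, 2004 + 4 days = Dec 26, 2004.
The first dose is administered: Dec 26, 2004 + 89 days = Mar 25, 2005.
The shipment reaches the national depot: Dec 24, 2004.
The shipment reaches the clinic: Dec 24, 2004 + 18 days = Jan 11, 2005.
The vials are thawed: Jan 11, 2005 + 9 days = Jan 20, 2005.
Comparing: the first dose is administered on Mar 25, 2005 vs the vials are thawed on Jan 20, 2005. Earlier: the vials are thawed.

The vials are thawed — Thursday, January 20, 2005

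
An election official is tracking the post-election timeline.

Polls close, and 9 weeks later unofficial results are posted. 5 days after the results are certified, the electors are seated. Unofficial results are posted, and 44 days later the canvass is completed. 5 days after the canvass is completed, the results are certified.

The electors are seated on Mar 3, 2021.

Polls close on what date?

The electors are seated: Mar 3, 2021.
The results are certified: Mar 3, 2021 − 5 days = Feb 26, 2021.
The canvass is completed: Feb 26, 2021 − 5 days = Feb 21, 2021.
Unofficial results are posted: Feb 21, 2021 − 44 days = Jan 8, 2021.
Polls close: Jan 8, 2021 − 9 weeks = Nov 6, 2020.

Nov 6, 2020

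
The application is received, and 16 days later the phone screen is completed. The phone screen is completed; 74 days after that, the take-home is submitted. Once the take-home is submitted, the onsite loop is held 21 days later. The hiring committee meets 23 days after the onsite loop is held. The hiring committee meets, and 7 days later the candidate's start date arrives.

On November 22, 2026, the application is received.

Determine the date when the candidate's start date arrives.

The application is received: Nov 22, 2026.
The phone screen is completed: Nov 22, 2026 + 16 days = Dec 8, 2026.
The take-home is submitted: Dec 8, 2026 + 74 days = Feb 20, 2027.
The onsite loop is held: Feb 20, 2027 + 21 days = Mar 13, 2027.
The hiring committee meets: Mar 13, 2027 + 23 days = Apr 5, 2027.
The candidate's start date arrives: Apr 5, 2027 + 7 days = Apr 12, 2027.

April 12, 2027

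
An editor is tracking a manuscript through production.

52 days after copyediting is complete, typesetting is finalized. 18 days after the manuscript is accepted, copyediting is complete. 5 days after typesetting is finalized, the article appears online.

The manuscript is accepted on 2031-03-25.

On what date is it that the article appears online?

2031-06-08

The manuscript is accepted: Mar 25, 2031.
Copyediting is complete: Mar 25, 2031 + 18 days = Apr 12, 2031.
Typesetting is finalized: Apr 12, 2031 + 52 days = Jun 3, 2031.
The article appears online: Jun 3, 2031 + 5 days = Jun 8, 2031.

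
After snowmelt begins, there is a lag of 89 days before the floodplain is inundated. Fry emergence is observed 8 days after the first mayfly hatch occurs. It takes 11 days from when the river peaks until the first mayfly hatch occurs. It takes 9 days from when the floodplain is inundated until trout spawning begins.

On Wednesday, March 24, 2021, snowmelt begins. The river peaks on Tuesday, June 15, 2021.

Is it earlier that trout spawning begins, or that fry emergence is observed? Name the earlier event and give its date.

Snowmelt begins: Mar 24, 2021.
The floodplain is inundated: Mar 24, 2021 + 89 days = Jun 21, 2021.
Trout spawning begins: Jun 21, 2021 + 9 days = Jun 30, 2021.
The river peaks: Jun 15, 2021.
The first mayfly hatch occurs: Jun 15, 2021 + 11 days = Jun 26, 2021.
Fry emergence is observed: Jun 26, 2021 + 8 days = Jul 4, 2021.
Comparing: trout spawning begins on Jun 30, 2021 vs fry emergence is observed on Jul 4, 2021. Earlier: trout spawning begins.

Trout spawning begins — Wednesday, June 30, 2021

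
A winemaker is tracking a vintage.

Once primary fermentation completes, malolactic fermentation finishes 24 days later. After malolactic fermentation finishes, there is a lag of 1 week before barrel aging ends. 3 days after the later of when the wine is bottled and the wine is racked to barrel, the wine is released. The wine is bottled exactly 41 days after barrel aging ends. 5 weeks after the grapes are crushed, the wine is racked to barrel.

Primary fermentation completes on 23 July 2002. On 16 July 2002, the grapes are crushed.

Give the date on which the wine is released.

Primary fermentation completes: Jul 23, 2002.
Malolactic fermentation finishes: Jul 23, 2002 + 24 days = Aug 16, 2002.
Barrel aging ends: Aug 16, 2002 + 1 week = Aug 23, 2002.
The wine is bottled: Aug 23, 2002 + 41 days = Oct 3, 2002.
The grapes are crushed: Jul 16, 2002.
The wine is racked to barrel: Jul 16, 2002 + 5 weeks = Aug 20, 2002.
Both prerequisites met — the wine is bottled (Oct 3, 2002), the wine is racked to barrel (Aug 20, 2002); the later is Oct 3, 2002.
The wine is released: Oct 3, 2002 + 3 days = Oct 6, 2002.

6 October 2002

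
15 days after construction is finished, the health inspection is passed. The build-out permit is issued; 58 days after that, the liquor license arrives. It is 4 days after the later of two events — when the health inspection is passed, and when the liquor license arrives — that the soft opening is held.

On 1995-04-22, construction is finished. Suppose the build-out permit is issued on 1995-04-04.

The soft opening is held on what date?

1995-06-05

Construction is finished: Apr 22, 1995.
The health inspection is passed: Apr 22, 1995 + 15 days = May 7, 1995.
The build-out permit is issued: Apr 4, 1995.
The liquor license arrives: Apr 4, 1995 + 58 days = Jun 1, 1995.
Both prerequisites met — the health inspection is passed (May 7, 1995), the liquor license arrives (Jun 1, 1995); the later is Jun 1, 1995.
The soft opening is held: Jun 1, 1995 + 4 days = Jun 5, 1995.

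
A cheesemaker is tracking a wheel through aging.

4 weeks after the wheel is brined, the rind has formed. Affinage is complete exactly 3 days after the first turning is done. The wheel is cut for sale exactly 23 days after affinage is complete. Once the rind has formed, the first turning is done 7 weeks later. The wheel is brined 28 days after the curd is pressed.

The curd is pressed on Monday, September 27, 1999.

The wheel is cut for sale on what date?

Saturday, February 5, 2000

The curd is pressed: Sep 27, 1999.
The wheel is brined: Sep 27, 1999 + 28 days = Oct 25, 1999.
The rind has formed: Oct 25, 1999 + 4 weeks = Nov 22, 1999.
The first turning is done: Nov 22, 1999 + 7 weeks = Jan 10, 2000.
Affinage is complete: Jan 10, 2000 + 3 days = Jan 13, 2000.
The wheel is cut for sale: Jan 13, 2000 + 23 days = Feb 5, 2000.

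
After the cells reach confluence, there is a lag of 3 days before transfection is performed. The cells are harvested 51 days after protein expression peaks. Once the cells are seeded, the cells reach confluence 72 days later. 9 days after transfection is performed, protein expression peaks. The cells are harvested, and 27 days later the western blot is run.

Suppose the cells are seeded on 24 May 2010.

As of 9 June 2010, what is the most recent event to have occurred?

The cells are seeded

The cells are seeded: May 24, 2010.
The cells reach confluence: May 24, 2010 + 72 days = Aug 4, 2010.
Transfection is performed: Aug 4, 2010 + 3 days = Aug 7, 2010.
Protein expression peaks: Aug 7, 2010 + 9 days = Aug 16, 2010.
The cells are harvested: Aug 16, 2010 + 51 days = Oct 6, 2010.
The western blot is run: Oct 6, 2010 + 27 days = Nov 2, 2010.
Jun 9, 2010 falls between when the cells are seeded (May 24, 2010) and when the cells reach confluence (Aug 4, 2010).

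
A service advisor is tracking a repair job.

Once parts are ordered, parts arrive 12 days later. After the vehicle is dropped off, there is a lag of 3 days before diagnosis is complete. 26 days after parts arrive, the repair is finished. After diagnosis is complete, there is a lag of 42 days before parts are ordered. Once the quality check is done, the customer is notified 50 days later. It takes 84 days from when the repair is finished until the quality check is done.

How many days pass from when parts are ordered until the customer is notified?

172 days

Causal path: parts are ordered → parts arrive → the repair is finished → the quality check is done → the customer is notified.
Total delay along the path: 12 + 26 + 84 + 50 = 172 days.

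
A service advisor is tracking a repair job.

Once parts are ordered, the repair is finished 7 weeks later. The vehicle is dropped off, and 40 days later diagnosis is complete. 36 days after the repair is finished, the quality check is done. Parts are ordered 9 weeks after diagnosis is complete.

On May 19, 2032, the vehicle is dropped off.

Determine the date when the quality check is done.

The vehicle is dropped off: May 19, 2032.
Diagnosis is complete: May 19, 2032 + 40 days = Jun 28, 2032.
Parts are ordered: Jun 28, 2032 + 9 weeks = Aug 30, 2032.
The repair is finished: Aug 30, 2032 + 7 weeks = Oct 18, 2032.
The quality check is done: Oct 18, 2032 + 36 days = Nov 23, 2032.

Nov 23, 2032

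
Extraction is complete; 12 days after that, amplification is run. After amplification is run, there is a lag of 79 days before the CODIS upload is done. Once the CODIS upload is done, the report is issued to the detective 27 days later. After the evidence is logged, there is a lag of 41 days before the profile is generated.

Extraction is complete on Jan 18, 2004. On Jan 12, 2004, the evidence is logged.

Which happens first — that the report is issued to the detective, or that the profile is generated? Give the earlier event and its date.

The profile is generated — Feb 22, 2004

Extraction is complete: Jan 18, 2004.
Amplification is run: Jan 18, 2004 + 12 days = Jan 30, 2004.
The CODIS upload is done: Jan 30, 2004 + 79 days = Apr 18, 2004.
The report is issued to the detective: Apr 18, 2004 + 27 days = May 15, 2004.
The evidence is logged: Jan 12, 2004.
The profile is generated: Jan 12, 2004 + 41 days = Feb 22, 2004.
Comparing: the report is issued to the detective on May 15, 2004 vs the profile is generated on Feb 22, 2004. Earlier: the profile is generated.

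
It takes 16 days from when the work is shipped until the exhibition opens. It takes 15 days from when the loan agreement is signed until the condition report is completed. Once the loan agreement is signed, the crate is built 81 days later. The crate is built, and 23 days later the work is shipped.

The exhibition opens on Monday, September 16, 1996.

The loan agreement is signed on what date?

The exhibition opens: Sep 16, 1996.
The work is shipped: Sep 16, 1996 − 16 days = Aug 31, 1996.
The crate is built: Aug 31, 1996 − 23 days = Aug 8, 1996.
The loan agreement is signed: Aug 8, 1996 − 81 days = May 19, 1996.

Sunday, May 19, 1996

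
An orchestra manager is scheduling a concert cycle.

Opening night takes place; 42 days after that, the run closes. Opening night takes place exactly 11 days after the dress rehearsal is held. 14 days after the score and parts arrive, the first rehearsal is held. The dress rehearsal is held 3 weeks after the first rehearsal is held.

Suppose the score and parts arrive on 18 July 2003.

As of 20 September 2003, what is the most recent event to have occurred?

Opening night takes place

The score and parts arrive: Jul 18, 2003.
The first rehearsal is held: Jul 18, 2003 + 14 days = Aug 1, 2003.
The dress rehearsal is held: Aug 1, 2003 + 3 weeks = Aug 22, 2003.
Opening night takes place: Aug 22, 2003 + 11 days = Sep 2, 2003.
The run closes: Sep 2, 2003 + 42 days = Oct 14, 2003.
Sep 20, 2003 falls between when opening night takes place (Sep 2, 2003) and when the run closes (Oct 14, 2003).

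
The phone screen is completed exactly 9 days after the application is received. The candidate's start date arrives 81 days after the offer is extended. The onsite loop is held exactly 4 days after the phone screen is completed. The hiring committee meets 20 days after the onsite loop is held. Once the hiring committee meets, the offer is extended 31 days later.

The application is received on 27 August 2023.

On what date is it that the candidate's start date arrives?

19 January 2024

The application is received: Aug 27, 2023.
The phone screen is completed: Aug 27, 2023 + 9 days = Sep 5, 2023.
The onsite loop is held: Sep 5, 2023 + 4 days = Sep 9, 2023.
The hiring committee meets: Sep 9, 2023 + 20 days = Sep 29, 2023.
The offer is extended: Sep 29, 2023 + 31 days = Oct 30, 2023.
The candidate's start date arrives: Oct 30, 2023 + 81 days = Jan 19, 2024.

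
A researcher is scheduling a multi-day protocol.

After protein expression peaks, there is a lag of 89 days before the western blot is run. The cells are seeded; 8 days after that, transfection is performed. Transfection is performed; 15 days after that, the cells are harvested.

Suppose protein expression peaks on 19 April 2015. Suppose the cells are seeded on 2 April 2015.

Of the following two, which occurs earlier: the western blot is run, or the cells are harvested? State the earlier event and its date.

Protein expression peaks: Apr 19, 2015.
The western blot is run: Apr 19, 2015 + 89 days = Jul 17, 2015.
The cells are seeded: Apr 2, 2015.
Transfection is performed: Apr 2, 2015 + 8 days = Apr 10, 2015.
The cells are harvested: Apr 10, 2015 + 15 days = Apr 25, 2015.
Comparing: the western blot is run on Jul 17, 2015 vs the cells are harvested on Apr 25, 2015. Earlier: the cells are harvested.

The cells are harvested — 25 April 2015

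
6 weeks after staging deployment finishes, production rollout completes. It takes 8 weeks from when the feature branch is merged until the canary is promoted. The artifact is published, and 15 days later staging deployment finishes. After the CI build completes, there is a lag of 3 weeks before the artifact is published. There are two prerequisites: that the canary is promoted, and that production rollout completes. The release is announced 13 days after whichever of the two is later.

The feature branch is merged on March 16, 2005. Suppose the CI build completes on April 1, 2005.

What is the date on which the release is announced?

July 1, 2005

The feature branch is merged: Mar 16, 2005.
The canary is promoted: Mar 16, 2005 + 8 weeks = May 11, 2005.
The CI build completes: Apr 1, 2005.
The artifact is published: Apr 1, 2005 + 3 weeks = Apr 22, 2005.
Staging deployment finishes: Apr 22, 2005 + 15 days = May 7, 2005.
Production rollout completes: May 7, 2005 + 6 weeks = Jun 18, 2005.
Both prerequisites met — the canary is promoted (May 11, 2005), production rollout completes (Jun 18, 2005); the later is Jun 18, 2005.
The release is announced: Jun 18, 2005 + 13 days = Jul 1, 2005.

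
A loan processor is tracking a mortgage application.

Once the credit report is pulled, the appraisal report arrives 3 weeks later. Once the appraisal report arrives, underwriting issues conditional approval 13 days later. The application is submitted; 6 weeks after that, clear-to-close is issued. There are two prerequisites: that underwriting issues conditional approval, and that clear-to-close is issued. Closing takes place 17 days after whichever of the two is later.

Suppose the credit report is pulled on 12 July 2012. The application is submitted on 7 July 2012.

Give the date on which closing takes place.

4 September 2012

The credit report is pulled: Jul 12, 2012.
The appraisal report arrives: Jul 12, 2012 + 3 weeks = Aug 2, 2012.
Underwriting issues conditional approval: Aug 2, 2012 + 13 days = Aug 15, 2012.
The application is submitted: Jul 7, 2012.
Clear-to-close is issued: Jul 7, 2012 + 6 weeks = Aug 18, 2012.
Both prerequisites met — underwriting issues conditional approval (Aug 15, 2012), clear-to-close is issued (Aug 18, 2012); the later is Aug 18, 2012.
Closing takes place: Aug 18, 2012 + 17 days = Sep 4, 2012.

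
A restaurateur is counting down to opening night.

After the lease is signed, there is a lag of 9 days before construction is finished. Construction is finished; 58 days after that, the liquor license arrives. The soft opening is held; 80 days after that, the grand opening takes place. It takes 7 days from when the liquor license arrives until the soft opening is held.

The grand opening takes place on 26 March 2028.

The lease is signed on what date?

24 October 2027

The grand opening takes place: Mar 26, 2028.
The soft opening is held: Mar 26, 2028 − 80 days = Jan 6, 2028.
The liquor license arrives: Jan 6, 2028 − 7 days = Dec 30, 2027.
Construction is finished: Dec 30, 2027 − 58 days = Nov 2, 2027.
The lease is signed: Nov 2, 2027 − 9 days = Oct 24, 2027.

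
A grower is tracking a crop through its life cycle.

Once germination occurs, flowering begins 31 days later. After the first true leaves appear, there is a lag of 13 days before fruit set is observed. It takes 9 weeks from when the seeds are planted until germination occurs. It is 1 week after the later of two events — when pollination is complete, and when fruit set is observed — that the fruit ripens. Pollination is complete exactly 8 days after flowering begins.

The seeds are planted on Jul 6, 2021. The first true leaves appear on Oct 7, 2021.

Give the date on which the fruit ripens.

Oct 27, 2021

The seeds are planted: Jul 6, 2021.
Germination occurs: Jul 6, 2021 + 9 weeks = Sep 7, 2021.
Flowering begins: Sep 7, 2021 + 31 days = Oct 8, 2021.
Pollination is complete: Oct 8, 2021 + 8 days = Oct 16, 2021.
The first true leaves appear: Oct 7, 2021.
Fruit set is observed: Oct 7, 2021 + 13 days = Oct 20, 2021.
Both prerequisites met — pollination is complete (Oct 16, 2021), fruit set is observed (Oct 20, 2021); the later is Oct 20, 2021.
The fruit ripens: Oct 20, 2021 + 1 week = Oct 27, 2021.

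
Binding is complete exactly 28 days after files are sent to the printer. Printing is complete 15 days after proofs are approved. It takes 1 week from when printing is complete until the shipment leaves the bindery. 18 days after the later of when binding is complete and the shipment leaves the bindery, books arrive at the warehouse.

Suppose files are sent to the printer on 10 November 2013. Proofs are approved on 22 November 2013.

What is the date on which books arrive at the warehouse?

1 January 2014

Files are sent to the printer: Nov 10, 2013.
Binding is complete: Nov 10, 2013 + 28 days = Dec 8, 2013.
Proofs are approved: Nov 22, 2013.
Printing is complete: Nov 22, 2013 + 15 days = Dec 7, 2013.
The shipment leaves the bindery: Dec 7, 2013 + 1 week = Dec 14, 2013.
Both prerequisites met — binding is complete (Dec 8, 2013), the shipment leaves the bindery (Dec 14, 2013); the later is Dec 14, 2013.
Books arrive at the warehouse: Dec 14, 2013 + 18 days = Jan 1, 2014.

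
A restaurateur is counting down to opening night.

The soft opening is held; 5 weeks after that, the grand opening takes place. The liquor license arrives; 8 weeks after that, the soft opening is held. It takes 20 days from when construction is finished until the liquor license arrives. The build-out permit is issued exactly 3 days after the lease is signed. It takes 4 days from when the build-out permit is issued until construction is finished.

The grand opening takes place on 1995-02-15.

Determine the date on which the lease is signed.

The grand opening takes place: Feb 15, 1995.
The soft opening is held: Feb 15, 1995 − 5 weeks = Jan 11, 1995.
The liquor license arrives: Jan 11, 1995 − 8 weeks = Nov 16, 1994.
Construction is finished: Nov 16, 1994 − 20 days = Oct 27, 1994.
The build-out permit is issued: Oct 27, 1994 − 4 days = Oct 23, 1994.
The lease is signed: Oct 23, 1994 − 3 days = Oct 20, 1994.

1994-10-20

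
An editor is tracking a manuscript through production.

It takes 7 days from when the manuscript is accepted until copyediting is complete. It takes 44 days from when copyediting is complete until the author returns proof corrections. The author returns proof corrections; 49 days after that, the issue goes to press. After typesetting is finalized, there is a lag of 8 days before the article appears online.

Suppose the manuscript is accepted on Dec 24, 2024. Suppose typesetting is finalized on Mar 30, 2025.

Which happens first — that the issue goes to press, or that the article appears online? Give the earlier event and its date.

The manuscript is accepted: Dec 24, 2024.
Copyediting is complete: Dec 24, 2024 + 7 days = Dec 31, 2024.
The author returns proof corrections: Dec 31, 2024 + 44 days = Feb 13, 2025.
The issue goes to press: Feb 13, 2025 + 49 days = Apr 3, 2025.
Typesetting is finalized: Mar 30, 2025.
The article appears online: Mar 30, 2025 + 8 days = Apr 7, 2025.
Comparing: the issue goes to press on Apr 3, 2025 vs the article appears online on Apr 7, 2025. Earlier: the issue goes to press.

The issue goes to press — Apr 3, 2025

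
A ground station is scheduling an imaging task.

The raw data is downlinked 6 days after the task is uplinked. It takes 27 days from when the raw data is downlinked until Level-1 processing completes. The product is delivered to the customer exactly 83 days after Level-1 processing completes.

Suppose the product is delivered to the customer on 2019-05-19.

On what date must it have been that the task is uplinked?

2019-01-23

The product is delivered to the customer: May 19, 2019.
Level-1 processing completes: May 19, 2019 − 83 days = Feb 25, 2019.
The raw data is downlinked: Feb 25, 2019 − 27 days = Jan 29, 2019.
The task is uplinked: Jan 29, 2019 − 6 days = Jan 23, 2019.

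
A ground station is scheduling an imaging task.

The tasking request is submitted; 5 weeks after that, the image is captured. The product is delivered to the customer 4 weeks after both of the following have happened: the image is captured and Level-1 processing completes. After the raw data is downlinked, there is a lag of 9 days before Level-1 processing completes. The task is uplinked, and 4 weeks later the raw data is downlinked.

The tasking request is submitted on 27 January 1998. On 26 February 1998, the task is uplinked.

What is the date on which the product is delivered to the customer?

The tasking request is submitted: Jan 27, 1998.
The image is captured: Jan 27, 1998 + 5 weeks = Mar 3, 1998.
The task is uplinked: Feb 26, 1998.
The raw data is downlinked: Feb 26, 1998 + 4 weeks = Mar 26, 1998.
Level-1 processing completes: Mar 26, 1998 + 9 days = Apr 4, 1998.
Both prerequisites met — the image is captured (Mar 3, 1998), Level-1 processing completes (Apr 4, 1998); the later is Apr 4, 1998.
The product is delivered to the customer: Apr 4, 1998 + 4 weeks = May 2, 1998.

2 May 1998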